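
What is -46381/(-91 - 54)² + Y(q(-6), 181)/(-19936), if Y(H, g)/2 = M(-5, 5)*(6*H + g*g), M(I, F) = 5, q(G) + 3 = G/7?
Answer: -27327251281/1467040400 ≈ -18.627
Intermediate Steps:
q(G) = -3 + G/7
Y(H, g) = 10*g² + 60*H (Y(H, g) = 2*(5*(6*H + g*g)) = 2*(5*(6*H + g²)) = 2*(5*(g² + 6*H)) = 2*(5*g² + 30*H) = 10*g² + 60*H)
-46381/(-91 - 54)² + Y(q(-6), 181)/(-19936) = -46381/(-91 - 54)² + (10*181² + 60*(-3 + (⅐)*(-6)))/(-19936) = -46381/((-145)²) + (10*32761 + 60*(-3 - 6/7))*(-1/19936) = -46381/21025 + (327610 + 60*(-27/7))*(-1/19936) = -46381*1/21025 + (327610 - 1620/7)*(-1/19936) = -46381/21025 + (2291650/7)*(-1/19936) = -46381/21025 - 1145825/69776 = -27327251281/1467040400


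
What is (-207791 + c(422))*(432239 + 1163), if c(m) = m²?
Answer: -12875073214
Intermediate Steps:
(-207791 + c(422))*(432239 + 1163) = (-207791 + 422²)*(432239 + 1163) = (-207791 + 178084)*433402 = -29707*433402 = -12875073214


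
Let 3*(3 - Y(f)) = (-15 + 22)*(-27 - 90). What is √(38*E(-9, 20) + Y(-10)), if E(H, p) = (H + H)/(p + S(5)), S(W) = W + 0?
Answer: 2*√1554/5 ≈ 15.768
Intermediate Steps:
S(W) = W
E(H, p) = 2*H/(5 + p) (E(H, p) = (H + H)/(p + 5) = (2*H)/(5 + p) = 2*H/(5 + p))
Y(f) = 276 (Y(f) = 3 - (-15 + 22)*(-27 - 90)/3 = 3 - 7*(-117)/3 = 3 - ⅓*(-819) = 3 + 273 = 276)
√(38*E(-9, 20) + Y(-10)) = √(38*(2*(-9)/(5 + 20)) + 276) = √(38*(2*(-9)/25) + 276) = √(38*(2*(-9)*(1/25)) + 276) = √(38*(-18/25) + 276) = √(-684/25 + 276) = √(6216/25) = 2*√1554/5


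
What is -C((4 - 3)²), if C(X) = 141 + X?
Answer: -142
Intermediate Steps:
-C((4 - 3)²) = -(141 + (4 - 3)²) = -(141 + 1²) = -(141 + 1) = -1*142 = -142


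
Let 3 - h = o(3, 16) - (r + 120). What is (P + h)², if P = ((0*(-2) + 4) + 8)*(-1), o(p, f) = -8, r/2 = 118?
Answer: 126025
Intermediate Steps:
r = 236 (r = 2*118 = 236)
P = -12 (P = ((0 + 4) + 8)*(-1) = (4 + 8)*(-1) = 12*(-1) = -12)
h = 367 (h = 3 - (-8 - (236 + 120)) = 3 - (-8 - 1*356) = 3 - (-8 - 356) = 3 - 1*(-364) = 3 + 364 = 367)
(P + h)² = (-12 + 367)² = 355² = 126025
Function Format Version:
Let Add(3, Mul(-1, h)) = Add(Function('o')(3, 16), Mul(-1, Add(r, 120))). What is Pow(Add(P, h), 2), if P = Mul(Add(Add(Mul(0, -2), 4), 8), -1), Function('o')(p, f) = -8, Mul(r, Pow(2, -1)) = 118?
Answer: 126025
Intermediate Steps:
r = 236 (r = Mul(2, 118) = 236)
P = -12 (P = Mul(Add(Add(0, 4), 8), -1) = Mul(Add(4, 8), -1) = Mul(12, -1) = -12)
h = 367 (h = Add(3, Mul(-1, Add(-8, Mul(-1, Add(236, 120))))) = Add(3, Mul(-1, Add(-8, Mul(-1, 356)))) = Add(3, Mul(-1, Add(-8, -356))) = Add(3, Mul(-1, -364)) = Add(3, 364) = 367)
Pow(Add(P, h), 2) = Pow(Add(-12, 367), 2) = Pow(355, 2) = 126025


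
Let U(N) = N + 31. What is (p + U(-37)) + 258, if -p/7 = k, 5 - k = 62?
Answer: 651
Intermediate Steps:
k = -57 (k = 5 - 1*62 = 5 - 62 = -57)
U(N) = 31 + N
p = 399 (p = -7*(-57) = 399)
(p + U(-37)) + 258 = (399 + (31 - 37)) + 258 = (399 - 6) + 258 = 393 + 258 = 651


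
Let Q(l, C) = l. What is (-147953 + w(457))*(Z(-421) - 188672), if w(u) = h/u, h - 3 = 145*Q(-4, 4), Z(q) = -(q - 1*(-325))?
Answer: 12750584720448/457 ≈ 2.7901e+10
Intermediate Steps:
Z(q) = -325 - q (Z(q) = -(q + 325) = -(325 + q) = -325 - q)
h = -577 (h = 3 + 145*(-4) = 3 - 580 = -577)
w(u) = -577/u
(-147953 + w(457))*(Z(-421) - 188672) = (-147953 - 577/457)*((-325 - 1*(-421)) - 188672) = (-147953 - 577*1/457)*((-325 + 421) - 188672) = (-147953 - 577/457)*(96 - 188672) = -67615098/457*(-188576) = 12750584720448/457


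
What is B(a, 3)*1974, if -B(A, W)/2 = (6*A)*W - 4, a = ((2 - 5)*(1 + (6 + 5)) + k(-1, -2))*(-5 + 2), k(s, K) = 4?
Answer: -6806352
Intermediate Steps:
a = 96 (a = ((2 - 5)*(1 + (6 + 5)) + 4)*(-5 + 2) = (-3*(1 + 11) + 4)*(-3) = (-3*12 + 4)*(-3) = (-36 + 4)*(-3) = -32*(-3) = 96)
B(A, W) = 8 - 12*A*W (B(A, W) = -2*((6*A)*W - 4) = -2*(6*A*W - 4) = -2*(-4 + 6*A*W) = 8 - 12*A*W)
B(a, 3)*1974 = (8 - 12*96*3)*1974 = (8 - 3456)*1974 = -3448*1974 = -6806352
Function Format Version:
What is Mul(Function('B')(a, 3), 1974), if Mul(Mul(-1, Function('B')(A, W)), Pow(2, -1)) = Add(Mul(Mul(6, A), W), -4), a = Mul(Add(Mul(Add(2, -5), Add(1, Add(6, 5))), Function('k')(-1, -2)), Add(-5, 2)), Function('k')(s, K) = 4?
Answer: -6806352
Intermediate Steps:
a = 96 (a = Mul(Add(Mul(Add(2, -5), Add(1, Add(6, 5))), 4), Add(-5, 2)) = Mul(Add(Mul(-3, Add(1, 11)), 4), -3) = Mul(Add(Mul(-3, 12), 4), -3) = Mul(Add(-36, 4), -3) = Mul(-32, -3) = 96)
Function('B')(A, W) = Add(8, Mul(-12, A, W)) (Function('B')(A, W) = Mul(-2, Add(Mul(Mul(6, A), W), -4)) = Mul(-2, Add(Mul(6, A, W), -4)) = Mul(-2, Add(-4, Mul(6, A, W))) = Add(8, Mul(-12, A, W)))
Mul(Function('B')(a, 3), 1974) = Mul(Add(8, Mul(-12, 96, 3)), 1974) = Mul(Add(8, -3456), 1974) = Mul(-3448, 1974) = -6806352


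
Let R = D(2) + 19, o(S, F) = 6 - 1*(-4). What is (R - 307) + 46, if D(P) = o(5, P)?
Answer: -232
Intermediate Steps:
o(S, F) = 10 (o(S, F) = 6 + 4 = 10)
D(P) = 10
R = 29 (R = 10 + 19 = 29)
(R - 307) + 46 = (29 - 307) + 46 = -278 + 46 = -232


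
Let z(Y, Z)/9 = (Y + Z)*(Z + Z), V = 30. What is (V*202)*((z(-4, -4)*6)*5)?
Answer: 104716800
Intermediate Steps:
z(Y, Z) = 18*Z*(Y + Z) (z(Y, Z) = 9*((Y + Z)*(Z + Z)) = 9*((Y + Z)*(2*Z)) = 9*(2*Z*(Y + Z)) = 18*Z*(Y + Z))
(V*202)*((z(-4, -4)*6)*5) = (30*202)*(((18*(-4)*(-4 - 4))*6)*5) = 6060*(((18*(-4)*(-8))*6)*5) = 6060*((576*6)*5) = 6060*(3456*5) = 6060*17280 = 104716800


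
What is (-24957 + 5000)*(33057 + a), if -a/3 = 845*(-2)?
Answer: -760900539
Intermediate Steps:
a = 5070 (a = -2535*(-2) = -3*(-1690) = 5070)
(-24957 + 5000)*(33057 + a) = (-24957 + 5000)*(33057 + 5070) = -19957*38127 = -760900539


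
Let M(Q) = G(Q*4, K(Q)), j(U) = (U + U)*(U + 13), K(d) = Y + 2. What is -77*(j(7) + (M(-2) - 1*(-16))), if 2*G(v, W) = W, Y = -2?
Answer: -22792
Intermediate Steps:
K(d) = 0 (K(d) = -2 + 2 = 0)
j(U) = 2*U*(13 + U) (j(U) = (2*U)*(13 + U) = 2*U*(13 + U))
G(v, W) = W/2
M(Q) = 0 (M(Q) = (½)*0 = 0)
-77*(j(7) + (M(-2) - 1*(-16))) = -77*(2*7*(13 + 7) + (0 - 1*(-16))) = -77*(2*7*20 + (0 + 16)) = -77*(280 + 16) = -77*296 = -22792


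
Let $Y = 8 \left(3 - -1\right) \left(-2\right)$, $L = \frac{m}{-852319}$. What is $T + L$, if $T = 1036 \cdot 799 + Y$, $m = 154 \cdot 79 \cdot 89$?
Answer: $\frac{705463353526}{852319} \approx 8.277 \cdot 10^{5}$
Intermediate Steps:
$m = 1082774$ ($m = 12166 \cdot 89 = 1082774$)
$L = - \frac{1082774}{852319}$ ($L = \frac{1082774}{-852319} = 1082774 \left(- \frac{1}{852319}\right) = - \frac{1082774}{852319} \approx -1.2704$)
$Y = -64$ ($Y = 8 \left(3 + 1\right) \left(-2\right) = 8 \cdot 4 \left(-2\right) = 32 \left(-2\right) = -64$)
$T = 827700$ ($T = 1036 \cdot 799 - 64 = 827764 - 64 = 827700$)
$T + L = 827700 - \frac{1082774}{852319} = \frac{705463353526}{852319}$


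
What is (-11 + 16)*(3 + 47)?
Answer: 250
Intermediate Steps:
(-11 + 16)*(3 + 47) = 5*50 = 250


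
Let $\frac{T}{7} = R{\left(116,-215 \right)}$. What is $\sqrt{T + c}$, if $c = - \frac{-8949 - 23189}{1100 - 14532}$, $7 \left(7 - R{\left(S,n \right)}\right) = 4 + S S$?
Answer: $\frac{i \sqrt{151251615255}}{3358} \approx 115.82 i$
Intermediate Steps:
$R{\left(S,n \right)} = \frac{45}{7} - \frac{S^{2}}{7}$ ($R{\left(S,n \right)} = 7 - \frac{4 + S S}{7} = 7 - \frac{4 + S^{2}}{7} = 7 - \left(\frac{4}{7} + \frac{S^{2}}{7}\right) = \frac{45}{7} - \frac{S^{2}}{7}$)
$T = -13411$ ($T = 7 \left(\frac{45}{7} - \frac{116^{2}}{7}\right) = 7 \left(\frac{45}{7} - \frac{13456}{7}\right) = 7 \left(- \frac{13411}{7}\right) = -13411$)
$c = - \frac{16069}{6716}$ ($c = - \frac{-32138}{-13432} = - \frac{\left(-32138\right) \left(-1\right)}{13432} = \left(-1\right) \frac{16069}{6716} = - \frac{16069}{6716} \approx -2.3926$)
$\sqrt{T + c} = \sqrt{-13411 - \frac{16069}{6716}} = \sqrt{- \frac{90084345}{6716}} = \frac{i \sqrt{151251615255}}{3358}$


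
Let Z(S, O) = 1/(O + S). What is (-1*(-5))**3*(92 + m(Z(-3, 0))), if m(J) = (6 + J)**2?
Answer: 139625/9 ≈ 15514.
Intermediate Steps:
(-1*(-5))**3*(92 + m(Z(-3, 0))) = (-1*(-5))**3*(92 + (6 + 1/(0 - 3))**2) = 5**3*(92 + (6 + 1/(-3))**2) = 125*(92 + (6 - 1/3)**2) = 125*(92 + (17/3)**2) = 125*(92 + 289/9) = 125*(1117/9) = 139625/9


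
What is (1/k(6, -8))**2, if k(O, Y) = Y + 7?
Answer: 1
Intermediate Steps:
k(O, Y) = 7 + Y
(1/k(6, -8))**2 = (1/(7 - 8))**2 = (1/(-1))**2 = (-1)**2 = 1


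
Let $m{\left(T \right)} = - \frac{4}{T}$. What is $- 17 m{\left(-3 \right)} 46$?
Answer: $- \frac{3128}{3} \approx -1042.7$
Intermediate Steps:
$- 17 m{\left(-3 \right)} 46 = - 17 \left(- \frac{4}{-3}\right) 46 = - 17 \left(\left(-4\right) \left(- \frac{1}{3}\right)\right) 46 = \left(-17\right) \frac{4}{3} \cdot 46 = \left(- \frac{68}{3}\right) 46 = - \frac{3128}{3}$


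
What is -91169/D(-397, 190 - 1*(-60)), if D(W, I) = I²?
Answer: -91169/62500 ≈ -1.4587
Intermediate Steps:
-91169/D(-397, 190 - 1*(-60)) = -91169/(190 - 1*(-60))² = -91169/(190 + 60)² = -91169/(250²) = -91169/62500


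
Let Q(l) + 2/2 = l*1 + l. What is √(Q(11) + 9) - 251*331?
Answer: -83081 + √30 ≈ -83076.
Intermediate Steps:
Q(l) = -1 + 2*l (Q(l) = -1 + (l*1 + l) = -1 + (l + l) = -1 + 2*l)
√(Q(11) + 9) - 251*331 = √((-1 + 2*11) + 9) - 251*331 = √((-1 + 22) + 9) - 83081 = √(21 + 9) - 83081 = √30 - 83081 = -83081 + √30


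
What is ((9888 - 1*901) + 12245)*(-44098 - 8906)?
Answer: -1125380928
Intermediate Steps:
((9888 - 1*901) + 12245)*(-44098 - 8906) = ((9888 - 901) + 12245)*(-53004) = (8987 + 12245)*(-53004) = 21232*(-53004) = -1125380928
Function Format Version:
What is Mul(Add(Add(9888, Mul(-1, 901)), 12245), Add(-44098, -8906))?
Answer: -1125380928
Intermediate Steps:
Mul(Add(Add(9888, Mul(-1, 901)), 12245), Add(-44098, -8906)) = Mul(Add(Add(9888, -901), 12245), -53004) = Mul(Add(8987, 12245), -53004) = Mul(21232, -53004) = -1125380928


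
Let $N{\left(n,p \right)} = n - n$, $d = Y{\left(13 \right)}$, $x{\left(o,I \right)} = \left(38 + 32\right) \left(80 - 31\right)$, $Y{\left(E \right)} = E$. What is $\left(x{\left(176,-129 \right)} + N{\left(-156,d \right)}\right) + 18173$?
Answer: $21603$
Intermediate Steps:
$x{\left(o,I \right)} = 3430$ ($x{\left(o,I \right)} = 70 \cdot 49 = 3430$)
$d = 13$
$N{\left(n,p \right)} = 0$
$\left(x{\left(176,-129 \right)} + N{\left(-156,d \right)}\right) + 18173 = \left(3430 + 0\right) + 18173 = 3430 + 18173 = 21603$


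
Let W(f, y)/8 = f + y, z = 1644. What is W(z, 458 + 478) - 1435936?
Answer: -1415296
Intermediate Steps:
W(f, y) = 8*f + 8*y (W(f, y) = 8*(f + y) = 8*f + 8*y)
W(z, 458 + 478) - 1435936 = (8*1644 + 8*(458 + 478)) - 1435936 = (13152 + 8*936) - 1435936 = (13152 + 7488) - 1435936 = 20640 - 1435936 = -1415296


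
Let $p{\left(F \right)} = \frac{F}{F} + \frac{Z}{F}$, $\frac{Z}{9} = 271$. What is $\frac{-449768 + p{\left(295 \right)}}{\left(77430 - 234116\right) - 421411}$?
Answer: $\frac{132678826}{170538615} \approx 0.778$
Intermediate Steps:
$Z = 2439$ ($Z = 9 \cdot 271 = 2439$)
$p{\left(F \right)} = 1 + \frac{2439}{F}$ ($p{\left(F \right)} = \frac{F}{F} + \frac{2439}{F} = 1 + \frac{2439}{F}$)
$\frac{-449768 + p{\left(295 \right)}}{\left(77430 - 234116\right) - 421411} = \frac{-449768 + \frac{2439 + 295}{295}}{\left(77430 - 234116\right) - 421411} = \frac{-449768 + \frac{1}{295} \cdot 2734}{\left(77430 - 234116\right) - 421411} = \frac{-449768 + \frac{2734}{295}}{-156686 - 421411} = - \frac{132678826}{295 \left(-578097\right)} = \left(- \frac{132678826}{295}\right) \left(- \frac{1}{578097}\right) = \frac{132678826}{170538615}$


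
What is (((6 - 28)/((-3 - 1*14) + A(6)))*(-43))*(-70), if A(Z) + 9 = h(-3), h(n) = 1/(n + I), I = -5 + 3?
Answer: 331100/131 ≈ 2527.5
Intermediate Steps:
I = -2
h(n) = 1/(-2 + n) (h(n) = 1/(n - 2) = 1/(-2 + n))
A(Z) = -46/5 (A(Z) = -9 + 1/(-2 - 3) = -9 + 1/(-5) = -9 - ⅕ = -46/5)
(((6 - 28)/((-3 - 1*14) + A(6)))*(-43))*(-70) = (((6 - 28)/((-3 - 1*14) - 46/5))*(-43))*(-70) = (-22/((-3 - 14) - 46/5)*(-43))*(-70) = (-22/(-17 - 46/5)*(-43))*(-70) = (-22/(-131/5)*(-43))*(-70) = (-22*(-5/131)*(-43))*(-70) = ((110/131)*(-43))*(-70) = -4730/131*(-70) = 331100/131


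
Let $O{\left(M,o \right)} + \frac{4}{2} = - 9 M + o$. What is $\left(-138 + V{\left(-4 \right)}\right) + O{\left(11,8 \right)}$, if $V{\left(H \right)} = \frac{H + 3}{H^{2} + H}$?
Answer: $- \frac{2773}{12} \approx -231.08$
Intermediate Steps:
$V{\left(H \right)} = \frac{3 + H}{H + H^{2}}$
$O{\left(M,o \right)} = -2 + o - 9 M$ ($O{\left(M,o \right)} = -2 - \left(- o + 9 M\right) = -2 + o - 9 M$)
$\left(-138 + V{\left(-4 \right)}\right) + O{\left(11,8 \right)} = \left(-138 + \frac{3 - 4}{\left(-4\right) \left(1 - 4\right)}\right) - 93 = \left(-138 - \frac{1}{4} \frac{1}{-3} \left(-1\right)\right) - 93 = \left(-138 - \left(- \frac{1}{12}\right) \left(-1\right)\right) - 93 = \left(-138 - \frac{1}{12}\right) - 93 = - \frac{1657}{12} - 93 = - \frac{2773}{12}$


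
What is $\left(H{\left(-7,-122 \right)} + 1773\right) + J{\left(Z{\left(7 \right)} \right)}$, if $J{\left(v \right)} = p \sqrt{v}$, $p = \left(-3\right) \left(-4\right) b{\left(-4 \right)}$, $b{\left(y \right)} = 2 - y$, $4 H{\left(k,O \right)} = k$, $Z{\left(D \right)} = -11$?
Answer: $\frac{7085}{4} + 72 i \sqrt{11} \approx 1771.3 + 238.8 i$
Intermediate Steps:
$H{\left(k,O \right)} = \frac{k}{4}$
$p = 72$ ($p = \left(-3\right) \left(-4\right) \left(2 - -4\right) = 12 \left(2 + 4\right) = 12 \cdot 6 = 72$)
$J{\left(v \right)} = 72 \sqrt{v}$
$\left(H{\left(-7,-122 \right)} + 1773\right) + J{\left(Z{\left(7 \right)} \right)} = \left(\frac{1}{4} \left(-7\right) + 1773\right) + 72 \sqrt{-11} = \left(- \frac{7}{4} + 1773\right) + 72 i \sqrt{11} = \frac{7085}{4} + 72 i \sqrt{11}$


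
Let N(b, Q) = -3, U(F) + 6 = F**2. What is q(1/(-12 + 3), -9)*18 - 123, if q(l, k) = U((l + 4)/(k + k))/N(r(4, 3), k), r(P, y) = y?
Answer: -381763/4374 ≈ -87.280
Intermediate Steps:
U(F) = -6 + F**2
q(l, k) = 2 - (4 + l)**2/(12*k**2) (q(l, k) = (-6 + ((l + 4)/(k + k))**2)/(-3) = (-6 + ((4 + l)/((2*k)))**2)*(-1/3) = (-6 + ((4 + l)*(1/(2*k)))**2)*(-1/3) = (-6 + ((4 + l)/(2*k))**2)*(-1/3) = (-6 + (4 + l)**2/(4*k**2))*(-1/3) = 2 - (4 + l)**2/(12*k**2))
q(1/(-12 + 3), -9)*18 - 123 = (2 - 1/12*(4 + 1/(-12 + 3))**2/(-9)**2)*18 - 123 = (2 - 1/12*1/81*(4 + 1/(-9))**2)*18 - 123 = (2 - 1/12*1/81*(4 - 1/9)**2)*18 - 123 = (2 - 1/12*1/81*(35/9)**2)*18 - 123 = (2 - 1/12*1/81*1225/81)*18 - 123 = (2 - 1225/78732)*18 - 123 = (156239/78732)*18 - 123 = 156239/4374 - 123 = -381763/4374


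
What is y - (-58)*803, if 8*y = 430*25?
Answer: 191671/4 ≈ 47918.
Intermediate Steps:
y = 5375/4 (y = (430*25)/8 = (1/8)*10750 = 5375/4 ≈ 1343.8)
y - (-58)*803 = 5375/4 - (-58)*803 = 5375/4 - 1*(-46574) = 5375/4 + 46574 = 191671/4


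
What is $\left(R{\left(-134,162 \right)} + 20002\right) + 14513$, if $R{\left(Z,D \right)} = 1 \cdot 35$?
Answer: $34550$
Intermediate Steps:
$R{\left(Z,D \right)} = 35$
$\left(R{\left(-134,162 \right)} + 20002\right) + 14513 = \left(35 + 20002\right) + 14513 = 20037 + 14513 = 34550$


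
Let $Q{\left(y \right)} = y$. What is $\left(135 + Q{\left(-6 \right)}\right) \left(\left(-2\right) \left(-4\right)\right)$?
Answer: $1032$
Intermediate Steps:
$\left(135 + Q{\left(-6 \right)}\right) \left(\left(-2\right) \left(-4\right)\right) = \left(135 - 6\right) \left(\left(-2\right) \left(-4\right)\right) = 129 \cdot 8 = 1032$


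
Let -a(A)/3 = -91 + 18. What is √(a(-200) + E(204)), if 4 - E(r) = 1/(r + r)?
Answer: √9280266/204 ≈ 14.933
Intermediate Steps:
E(r) = 4 - 1/(2*r) (E(r) = 4 - 1/(r + r) = 4 - 1/(2*r))
a(A) = 219 (a(A) = -3*(-91 + 18) = -3*(-73) = 219)
√(a(-200) + E(204)) = √(219 + (4 - ½/204)) = √(219 + (4 - ½*1/204)) = √(219 + (4 - 1/408)) = √(219 + 1631/408) = √(90983/408) = √9280266/204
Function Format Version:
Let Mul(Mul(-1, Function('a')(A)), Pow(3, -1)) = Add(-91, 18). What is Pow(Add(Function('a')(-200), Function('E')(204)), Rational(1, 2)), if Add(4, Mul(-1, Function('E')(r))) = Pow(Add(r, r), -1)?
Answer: Mul(Rational(1, 204), Pow(9280266, Rational(1, 2))) ≈ 14.933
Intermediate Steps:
Function('E')(r) = Add(4, Mul(Rational(-1, 2), Pow(r, -1))) (Function('E')(r) = Add(4, Mul(-1, Pow(Add(r, r), -1))) = Add(4, Mul(-1, Pow(Mul(2, r), -1))) = Add(4, Mul(-1, Mul(Rational(1, 2), Pow(r, -1)))) = Add(4, Mul(Rational(-1, 2), Pow(r, -1))))
Function('a')(A) = 219 (Function('a')(A) = Mul(-3, Add(-91, 18)) = Mul(-3, -73) = 219)
Pow(Add(Function('a')(-200), Function('E')(204)), Rational(1, 2)) = Pow(Add(219, Add(4, Mul(Rational(-1, 2), Pow(204, -1)))), Rational(1, 2)) = Pow(Add(219, Add(4, Mul(Rational(-1, 2), Rational(1, 204)))), Rational(1, 2)) = Pow(Add(219, Add(4, Rational(-1, 408))), Rational(1, 2)) = Pow(Add(219, Rational(1631, 408)), Rational(1, 2)) = Pow(Rational(90983, 408), Rational(1, 2)) = Mul(Rational(1, 204), Pow(9280266, Rational(1, 2)))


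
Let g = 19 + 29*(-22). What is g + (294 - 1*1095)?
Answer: -1420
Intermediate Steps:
g = -619 (g = 19 - 638 = -619)
g + (294 - 1*1095) = -619 + (294 - 1*1095) = -619 + (294 - 1095) = -619 - 801 = -1420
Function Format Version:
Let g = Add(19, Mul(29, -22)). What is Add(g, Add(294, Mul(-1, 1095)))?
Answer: -1420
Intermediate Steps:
g = -619 (g = Add(19, -638) = -619)
Add(g, Add(294, Mul(-1, 1095))) = Add(-619, Add(294, Mul(-1, 1095))) = Add(-619, Add(294, -1095)) = Add(-619, -801) = -1420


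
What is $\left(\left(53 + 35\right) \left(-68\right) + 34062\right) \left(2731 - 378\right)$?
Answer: $66067534$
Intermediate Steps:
$\left(\left(53 + 35\right) \left(-68\right) + 34062\right) \left(2731 - 378\right) = \left(88 \left(-68\right) + 34062\right) 2353 = \left(-5984 + 34062\right) 2353 = 28078 \cdot 2353 = 66067534$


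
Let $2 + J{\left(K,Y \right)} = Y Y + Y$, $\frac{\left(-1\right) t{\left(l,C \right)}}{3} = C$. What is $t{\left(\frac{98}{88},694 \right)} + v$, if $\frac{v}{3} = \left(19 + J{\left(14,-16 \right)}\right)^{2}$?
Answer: $196065$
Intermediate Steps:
$t{\left(l,C \right)} = - 3 C$
$J{\left(K,Y \right)} = -2 + Y + Y^{2}$ ($J{\left(K,Y \right)} = -2 + \left(Y Y + Y\right) = -2 + \left(Y^{2} + Y\right) = -2 + \left(Y + Y^{2}\right) = -2 + Y + Y^{2}$)
$v = 198147$ ($v = 3 \left(19 - \left(18 - 256\right)\right)^{2} = 3 \left(19 - -238\right)^{2} = 3 \left(19 + 238\right)^{2} = 3 \cdot 257^{2} = 3 \cdot 66049 = 198147$)
$t{\left(\frac{98}{88},694 \right)} + v = \left(-3\right) 694 + 198147 = -2082 + 198147 = 196065$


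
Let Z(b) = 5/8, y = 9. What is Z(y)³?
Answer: 125/512 ≈ 0.24414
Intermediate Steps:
Z(b) = 5/8 (Z(b) = 5*(⅛) = 5/8)
Z(y)³ = (5/8)³ = 125/512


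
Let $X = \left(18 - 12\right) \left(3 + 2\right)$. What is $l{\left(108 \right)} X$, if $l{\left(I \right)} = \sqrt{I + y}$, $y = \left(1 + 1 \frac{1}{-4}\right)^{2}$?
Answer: $\frac{45 \sqrt{193}}{2} \approx 312.58$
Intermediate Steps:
$X = 30$ ($X = 6 \cdot 5 = 30$)
$y = \frac{9}{16}$ ($y = \left(1 + 1 \left(- \frac{1}{4}\right)\right)^{2} = \left(1 - \frac{1}{4}\right)^{2} = \left(\frac{3}{4}\right)^{2} = \frac{9}{16} \approx 0.5625$)
$l{\left(I \right)} = \sqrt{\frac{9}{16} + I}$ ($l{\left(I \right)} = \sqrt{I + \frac{9}{16}} = \sqrt{\frac{9}{16} + I}$)
$l{\left(108 \right)} X = \frac{\sqrt{9 + 16 \cdot 108}}{4} \cdot 30 = \frac{\sqrt{9 + 1728}}{4} \cdot 30 = \frac{\sqrt{1737}}{4} \cdot 30 = \frac{3 \sqrt{193}}{4} \cdot 30 = \frac{45 \sqrt{193}}{2}$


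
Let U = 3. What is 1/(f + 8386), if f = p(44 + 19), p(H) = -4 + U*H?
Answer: 1/8571 ≈ 0.00011667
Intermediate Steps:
p(H) = -4 + 3*H
f = 185 (f = -4 + 3*(44 + 19) = -4 + 3*63 = -4 + 189 = 185)
1/(f + 8386) = 1/(185 + 8386) = 1/8571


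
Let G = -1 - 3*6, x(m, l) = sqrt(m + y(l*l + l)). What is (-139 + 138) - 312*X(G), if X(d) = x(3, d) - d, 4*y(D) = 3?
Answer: -5929 - 156*sqrt(15) ≈ -6533.2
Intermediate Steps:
y(D) = 3/4 (y(D) = (1/4)*3 = 3/4)
x(m, l) = sqrt(3/4 + m) (x(m, l) = sqrt(m + 3/4) = sqrt(3/4 + m))
G = -19 (G = -1 - 18 = -19)
X(d) = sqrt(15)/2 - d (X(d) = sqrt(3 + 4*3)/2 - d = sqrt(3 + 12)/2 - d = sqrt(15)/2 - d)
(-139 + 138) - 312*X(G) = (-139 + 138) - 312*(sqrt(15)/2 - 1*(-19)) = -1 - 312*(sqrt(15)/2 + 19) = -1 - 312*(19 + sqrt(15)/2) = -1 + (-5928 - 156*sqrt(15)) = -5929 - 156*sqrt(15)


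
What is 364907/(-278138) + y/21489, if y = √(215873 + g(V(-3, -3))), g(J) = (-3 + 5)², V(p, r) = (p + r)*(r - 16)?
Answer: -364907/278138 + √215877/21489 ≈ -1.2903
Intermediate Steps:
V(p, r) = (-16 + r)*(p + r) (V(p, r) = (p + r)*(-16 + r) = (-16 + r)*(p + r))
g(J) = 4 (g(J) = 2² = 4)
y = √215877 (y = √(215873 + 4) = √215877 ≈ 464.63)
364907/(-278138) + y/21489 = 364907/(-278138) + √215877/21489 = 364907*(-1/278138) + √215877*(1/21489) = -364907/278138 + √215877/21489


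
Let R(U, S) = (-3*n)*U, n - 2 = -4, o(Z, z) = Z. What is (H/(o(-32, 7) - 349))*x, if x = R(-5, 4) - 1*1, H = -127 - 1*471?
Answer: -18538/381 ≈ -48.656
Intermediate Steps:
n = -2 (n = 2 - 4 = -2)
R(U, S) = 6*U (R(U, S) = (-3*(-2))*U = 6*U)
H = -598 (H = -127 - 471 = -598)
x = -31 (x = 6*(-5) - 1*1 = -30 - 1 = -31)
(H/(o(-32, 7) - 349))*x = -598/(-32 - 349)*(-31) = -598/(-381)*(-31) = -598*(-1/381)*(-31) = (598/381)*(-31) = -18538/381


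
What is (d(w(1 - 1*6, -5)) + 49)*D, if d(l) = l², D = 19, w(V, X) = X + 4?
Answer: 950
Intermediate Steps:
w(V, X) = 4 + X
(d(w(1 - 1*6, -5)) + 49)*D = ((4 - 5)² + 49)*19 = ((-1)² + 49)*19 = (1 + 49)*19 = 50*19 = 950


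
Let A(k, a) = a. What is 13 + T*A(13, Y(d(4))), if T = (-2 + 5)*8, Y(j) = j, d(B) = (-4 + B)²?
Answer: 13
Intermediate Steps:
T = 24 (T = 3*8 = 24)
13 + T*A(13, Y(d(4))) = 13 + 24*(-4 + 4)² = 13 + 24*0² = 13 + 24*0 = 13 + 0 = 13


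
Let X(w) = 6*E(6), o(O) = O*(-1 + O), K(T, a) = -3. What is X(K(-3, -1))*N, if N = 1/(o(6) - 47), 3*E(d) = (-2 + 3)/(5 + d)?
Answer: -2/187 ≈ -0.010695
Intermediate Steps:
E(d) = 1/(3*(5 + d)) (E(d) = ((-2 + 3)/(5 + d))/3 = (1/(5 + d))/3 = 1/(3*(5 + d)))
X(w) = 2/11 (X(w) = 6*(1/(3*(5 + 6))) = 6*((1/3)/11) = 6*((1/3)*(1/11)) = 6*(1/33) = 2/11)
N = -1/17 (N = 1/(6*(-1 + 6) - 47) = 1/(6*5 - 47) = 1/(30 - 47) = 1/(-17) = -1/17 ≈ -0.058824)
X(K(-3, -1))*N = (2/11)*(-1/17) = -2/187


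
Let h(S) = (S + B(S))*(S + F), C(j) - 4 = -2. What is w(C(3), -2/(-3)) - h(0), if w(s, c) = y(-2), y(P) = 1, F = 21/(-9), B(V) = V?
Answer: 1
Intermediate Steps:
C(j) = 2 (C(j) = 4 - 2 = 2)
F = -7/3 (F = 21*(-⅑) = -7/3 ≈ -2.3333)
w(s, c) = 1
h(S) = 2*S*(-7/3 + S) (h(S) = (S + S)*(S - 7/3) = (2*S)*(-7/3 + S) = 2*S*(-7/3 + S))
w(C(3), -2/(-3)) - h(0) = 1 - 2*0*(-7 + 3*0)/3 = 1 - 2*0*(-7 + 0)/3 = 1 - 2*0*(-7)/3 = 1 - 1*0 = 1 + 0 = 1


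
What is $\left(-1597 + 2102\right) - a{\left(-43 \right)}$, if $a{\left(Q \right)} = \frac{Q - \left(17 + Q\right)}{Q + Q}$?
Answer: $\frac{43413}{86} \approx 504.8$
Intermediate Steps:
$a{\left(Q \right)} = - \frac{17}{2 Q}$
$\left(-1597 + 2102\right) - a{\left(-43 \right)} = \left(-1597 + 2102\right) - - \frac{17}{2 \left(-43\right)} = 505 - \left(- \frac{17}{2}\right) \left(- \frac{1}{43}\right) = 505 - \frac{17}{86} = \frac{43413}{86}$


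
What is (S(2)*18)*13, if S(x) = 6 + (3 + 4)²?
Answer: 12870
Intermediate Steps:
S(x) = 55 (S(x) = 6 + 7² = 6 + 49 = 55)
(S(2)*18)*13 = (55*18)*13 = 990*13 = 12870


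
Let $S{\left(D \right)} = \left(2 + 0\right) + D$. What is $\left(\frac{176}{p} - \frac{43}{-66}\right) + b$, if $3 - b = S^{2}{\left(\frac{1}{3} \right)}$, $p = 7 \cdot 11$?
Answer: $\frac{683}{1386} \approx 0.49278$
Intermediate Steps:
$p = 77$
$S{\left(D \right)} = 2 + D$
$b = - \frac{22}{9}$ ($b = 3 - \left(2 + \frac{1}{3}\right)^{2} = 3 - \left(\frac{7}{3}\right)^{2} = 3 - \frac{49}{9} = - \frac{22}{9} \approx -2.4444$)
$\left(\frac{176}{p} - \frac{43}{-66}\right) + b = \left(\frac{176}{77} - \frac{43}{-66}\right) - \frac{22}{9} = \left(176 \cdot \frac{1}{77} - - \frac{43}{66}\right) - \frac{22}{9} = \left(\frac{16}{7} + \frac{43}{66}\right) - \frac{22}{9} = \frac{1357}{462} - \frac{22}{9} = \frac{683}{1386}$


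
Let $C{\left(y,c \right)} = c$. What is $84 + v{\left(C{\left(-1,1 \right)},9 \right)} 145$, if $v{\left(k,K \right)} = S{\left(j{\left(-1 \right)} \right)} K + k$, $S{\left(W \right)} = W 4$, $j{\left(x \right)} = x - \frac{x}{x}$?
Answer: $-10211$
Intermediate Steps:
$j{\left(x \right)} = -1 + x$ ($j{\left(x \right)} = x - 1 = -1 + x$)
$S{\left(W \right)} = 4 W$
$v{\left(k,K \right)} = k - 8 K$ ($v{\left(k,K \right)} = 4 \left(-1 - 1\right) K + k = 4 \left(-2\right) K + k = - 8 K + k = k - 8 K$)
$84 + v{\left(C{\left(-1,1 \right)},9 \right)} 145 = 84 + \left(1 - 72\right) 145 = 84 - 10295 = -10211$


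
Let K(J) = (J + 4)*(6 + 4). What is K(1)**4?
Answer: 6250000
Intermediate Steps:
K(J) = 40 + 10*J (K(J) = (4 + J)*10 = 40 + 10*J)
K(1)**4 = (40 + 10*1)**4 = (40 + 10)**4 = 50**4 = 6250000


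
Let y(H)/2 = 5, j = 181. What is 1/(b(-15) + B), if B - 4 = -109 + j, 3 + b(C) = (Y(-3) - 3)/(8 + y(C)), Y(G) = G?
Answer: 3/218 ≈ 0.013761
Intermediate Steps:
y(H) = 10 (y(H) = 2*5 = 10)
b(C) = -10/3 (b(C) = -3 + (-3 - 3)/(8 + 10) = -3 - 6/18 = -3 - 6*1/18 = -3 - 1/3 = -10/3)
B = 76 (B = 4 + (-109 + 181) = 4 + 72 = 76)
1/(b(-15) + B) = 1/(-10/3 + 76) = 1/(218/3) = 3/218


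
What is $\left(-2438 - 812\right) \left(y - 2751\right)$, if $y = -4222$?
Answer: $22662250$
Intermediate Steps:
$\left(-2438 - 812\right) \left(y - 2751\right) = \left(-2438 - 812\right) \left(-4222 - 2751\right) = \left(-3250\right) \left(-6973\right) = 22662250$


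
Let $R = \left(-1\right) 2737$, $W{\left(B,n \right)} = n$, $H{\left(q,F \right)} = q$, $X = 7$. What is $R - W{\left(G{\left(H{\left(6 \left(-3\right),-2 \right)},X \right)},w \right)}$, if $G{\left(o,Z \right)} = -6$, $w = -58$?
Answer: $-2679$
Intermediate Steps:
$R = -2737$
$R - W{\left(G{\left(H{\left(6 \left(-3\right),-2 \right)},X \right)},w \right)} = -2737 - -58 = -2737 + 58 = -2679$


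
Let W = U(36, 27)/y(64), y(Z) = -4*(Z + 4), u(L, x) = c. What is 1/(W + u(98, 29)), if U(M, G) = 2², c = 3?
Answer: 68/203 ≈ 0.33498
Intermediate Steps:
u(L, x) = 3
U(M, G) = 4
y(Z) = -16 - 4*Z (y(Z) = -4*(4 + Z) = -16 - 4*Z)
W = -1/68 (W = 4/(-16 - 4*64) = 4/(-16 - 256) = 4/(-272) = 4*(-1/272) = -1/68 ≈ -0.014706)
1/(W + u(98, 29)) = 1/(-1/68 + 3) = 1/(203/68) = 68/203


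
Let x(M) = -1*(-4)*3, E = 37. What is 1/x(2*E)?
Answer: 1/12 ≈ 0.083333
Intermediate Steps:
x(M) = 12 (x(M) = 4*3 = 12)
1/x(2*E) = 1/12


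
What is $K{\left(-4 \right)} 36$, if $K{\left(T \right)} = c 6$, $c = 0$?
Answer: $0$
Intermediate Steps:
$K{\left(T \right)} = 0$ ($K{\left(T \right)} = 0 \cdot 6 = 0$)
$K{\left(-4 \right)} 36 = 0 \cdot 36 = 0$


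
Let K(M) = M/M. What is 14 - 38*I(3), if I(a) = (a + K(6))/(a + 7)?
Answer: -6/5 ≈ -1.2000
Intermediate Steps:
K(M) = 1
I(a) = (1 + a)/(7 + a) (I(a) = (a + 1)/(a + 7) = (1 + a)/(7 + a))
14 - 38*I(3) = 14 - 38*(1 + 3)/(7 + 3) = 14 - 38*4/10 = 14 - 19*4/5 = 14 - 38*2/5 = 14 - 76/5 = -6/5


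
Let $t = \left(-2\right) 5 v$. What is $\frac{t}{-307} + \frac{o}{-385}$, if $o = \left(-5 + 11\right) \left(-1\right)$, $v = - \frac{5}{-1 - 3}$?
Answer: $\frac{13309}{236390} \approx 0.056301$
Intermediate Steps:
$v = \frac{5}{4}$ ($v = - \frac{5}{-1 - 3} = - \frac{5}{-4} = \left(-5\right) \left(- \frac{1}{4}\right) = \frac{5}{4} \approx 1.25$)
$t = - \frac{25}{2}$ ($t = \left(-2\right) 5 \cdot \frac{5}{4} = \left(-10\right) \frac{5}{4} = - \frac{25}{2} \approx -12.5$)
$o = -6$ ($o = 6 \left(-1\right) = -6$)
$\frac{t}{-307} + \frac{o}{-385} = - \frac{25}{2 \left(-307\right)} - \frac{6}{-385} = \left(- \frac{25}{2}\right) \left(- \frac{1}{307}\right) - - \frac{6}{385} = \frac{25}{614} + \frac{6}{385} = \frac{13309}{236390}$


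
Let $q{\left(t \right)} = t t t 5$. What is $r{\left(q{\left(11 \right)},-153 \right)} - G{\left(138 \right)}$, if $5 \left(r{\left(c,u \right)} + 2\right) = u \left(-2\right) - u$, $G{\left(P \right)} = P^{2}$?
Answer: $- \frac{94771}{5} \approx -18954.0$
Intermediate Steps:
$q{\left(t \right)} = 5 t^{3}$ ($q{\left(t \right)} = t t^{2} \cdot 5 = t^{3} \cdot 5 = 5 t^{3}$)
$r{\left(c,u \right)} = -2 - \frac{3 u}{5}$ ($r{\left(c,u \right)} = -2 + \frac{u \left(-2\right) - u}{5} = -2 + \frac{- 2 u - u}{5} = -2 + \frac{\left(-3\right) u}{5} = -2 - \frac{3 u}{5}$)
$r{\left(q{\left(11 \right)},-153 \right)} - G{\left(138 \right)} = \left(-2 - - \frac{459}{5}\right) - 138^{2} = \left(-2 + \frac{459}{5}\right) - 19044 = \frac{449}{5} - 19044 = - \frac{94771}{5}$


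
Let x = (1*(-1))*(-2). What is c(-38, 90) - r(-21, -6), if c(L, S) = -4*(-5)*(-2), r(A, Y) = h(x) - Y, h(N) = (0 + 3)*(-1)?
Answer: -43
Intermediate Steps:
x = 2 (x = -1*(-2) = 2)
h(N) = -3 (h(N) = 3*(-1) = -3)
r(A, Y) = -3 - Y
c(L, S) = -40 (c(L, S) = 20*(-2) = -40)
c(-38, 90) - r(-21, -6) = -40 - (-3 - 1*(-6)) = -40 - (-3 + 6) = -40 - 1*3 = -40 - 3 = -43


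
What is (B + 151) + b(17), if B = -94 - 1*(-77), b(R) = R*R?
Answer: 423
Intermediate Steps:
b(R) = R²
B = -17 (B = -94 + 77 = -17)
(B + 151) + b(17) = (-17 + 151) + 17² = 134 + 289 = 423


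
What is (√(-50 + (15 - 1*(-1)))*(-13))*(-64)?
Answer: 832*I*√34 ≈ 4851.4*I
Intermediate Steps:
(√(-50 + (15 - 1*(-1)))*(-13))*(-64) = (√(-50 + (15 + 1))*(-13))*(-64) = (√(-50 + 16)*(-13))*(-64) = (√(-34)*(-13))*(-64) = ((I*√34)*(-13))*(-64) = -13*I*√34*(-64) = 832*I*√34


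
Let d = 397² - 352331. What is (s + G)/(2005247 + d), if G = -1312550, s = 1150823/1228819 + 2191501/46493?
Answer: -74985179929994792/103437976026197675 ≈ -0.72493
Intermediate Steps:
s = 2746463281058/57131481767 (s = 1150823*(1/1228819) + 2191501*(1/46493) = 1150823/1228819 + 2191501/46493 = 2746463281058/57131481767 ≈ 48.073)
d = -194722 (d = 157609 - 352331 = -194722)
(s + G)/(2005247 + d) = (2746463281058/57131481767 - 1312550)/(2005247 - 194722) = -74985179929994792/57131481767/1810525 = -74985179929994792/57131481767*1/1810525 = -74985179929994792/103437976026197675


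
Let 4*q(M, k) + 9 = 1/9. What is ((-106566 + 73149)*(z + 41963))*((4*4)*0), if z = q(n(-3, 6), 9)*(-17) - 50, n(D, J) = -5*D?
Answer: 0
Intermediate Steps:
q(M, k) = -20/9 (q(M, k) = -9/4 + (¼)/9 = -9/4 + (¼)*(⅑) = -9/4 + 1/36 = -20/9)
z = -110/9 (z = -20/9*(-17) - 50 = 340/9 - 50 = -110/9 ≈ -12.222)
((-106566 + 73149)*(z + 41963))*((4*4)*0) = ((-106566 + 73149)*(-110/9 + 41963))*((4*4)*0) = (-33417*377557/9)*(16*0) = -1401869141*0 = 0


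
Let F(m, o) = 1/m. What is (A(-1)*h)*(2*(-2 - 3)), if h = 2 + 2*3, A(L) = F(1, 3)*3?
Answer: -240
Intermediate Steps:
A(L) = 3 (A(L) = 3/1 = 1*3 = 3)
h = 8 (h = 2 + 6 = 8)
(A(-1)*h)*(2*(-2 - 3)) = (3*8)*(2*(-2 - 3)) = 24*(2*(-5)) = 24*(-10) = -240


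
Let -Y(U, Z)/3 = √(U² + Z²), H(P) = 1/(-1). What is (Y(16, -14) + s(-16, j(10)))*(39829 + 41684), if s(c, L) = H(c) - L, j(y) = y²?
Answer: -8232813 - 489078*√113 ≈ -1.3432e+7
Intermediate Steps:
H(P) = -1
s(c, L) = -1 - L
Y(U, Z) = -3*√(U² + Z²)
(Y(16, -14) + s(-16, j(10)))*(39829 + 41684) = (-3*√(16² + (-14)²) + (-1 - 1*10²))*(39829 + 41684) = (-3*√(256 + 196) + (-1 - 1*100))*81513 = (-6*√113 + (-1 - 100))*81513 = (-6*√113 - 101)*81513 = (-101 - 6*√113)*81513 = -8232813 - 489078*√113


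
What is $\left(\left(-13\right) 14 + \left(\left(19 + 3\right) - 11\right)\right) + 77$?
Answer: $-94$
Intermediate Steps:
$\left(\left(-13\right) 14 + \left(\left(19 + 3\right) - 11\right)\right) + 77 = \left(-182 + \left(22 - 11\right)\right) + 77 = \left(-182 + 11\right) + 77 = -171 + 77 = -94$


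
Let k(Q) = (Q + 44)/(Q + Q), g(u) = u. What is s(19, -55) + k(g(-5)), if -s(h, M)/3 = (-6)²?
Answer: -1119/10 ≈ -111.90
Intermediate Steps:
s(h, M) = -108 (s(h, M) = -3*(-6)² = -3*36 = -108)
k(Q) = (44 + Q)/(2*Q) (k(Q) = (44 + Q)/((2*Q)) = (44 + Q)*(1/(2*Q)) = (44 + Q)/(2*Q))
s(19, -55) + k(g(-5)) = -108 + (½)*(44 - 5)/(-5) = -108 + (½)*(-⅕)*39 = -108 - 39/10 = -1119/10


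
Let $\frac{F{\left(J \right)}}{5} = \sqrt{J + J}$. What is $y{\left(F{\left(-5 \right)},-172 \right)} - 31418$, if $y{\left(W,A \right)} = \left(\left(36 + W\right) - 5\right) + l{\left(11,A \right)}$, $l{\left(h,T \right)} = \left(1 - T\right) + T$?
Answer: $-31386 + 5 i \sqrt{10} \approx -31386.0 + 15.811 i$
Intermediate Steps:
$l{\left(h,T \right)} = 1$
$F{\left(J \right)} = 5 \sqrt{2} \sqrt{J}$ ($F{\left(J \right)} = 5 \sqrt{J + J} = 5 \sqrt{2 J} = 5 \sqrt{2} \sqrt{J}$)
$y{\left(W,A \right)} = 32 + W$ ($y{\left(W,A \right)} = \left(\left(36 + W\right) - 5\right) + 1 = \left(31 + W\right) + 1 = 32 + W$)
$y{\left(F{\left(-5 \right)},-172 \right)} - 31418 = \left(32 + 5 \sqrt{2} \sqrt{-5}\right) - 31418 = \left(32 + 5 \sqrt{2} i \sqrt{5}\right) - 31418 = \left(32 + 5 i \sqrt{10}\right) - 31418 = -31386 + 5 i \sqrt{10}$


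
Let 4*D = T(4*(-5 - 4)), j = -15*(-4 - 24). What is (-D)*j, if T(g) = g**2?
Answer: -136080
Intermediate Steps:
j = 420 (j = -15*(-28) = 420)
D = 324 (D = (4*(-5 - 4))**2/4 = (4*(-9))**2/4 = (1/4)*(-36)**2 = (1/4)*1296 = 324)
(-D)*j = -1*324*420 = -324*420 = -136080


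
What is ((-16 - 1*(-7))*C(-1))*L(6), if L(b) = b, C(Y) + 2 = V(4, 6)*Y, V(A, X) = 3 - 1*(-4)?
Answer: 486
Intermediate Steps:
V(A, X) = 7 (V(A, X) = 3 + 4 = 7)
C(Y) = -2 + 7*Y
((-16 - 1*(-7))*C(-1))*L(6) = ((-16 - 1*(-7))*(-2 + 7*(-1)))*6 = ((-16 + 7)*(-2 - 7))*6 = -9*(-9)*6 = 81*6 = 486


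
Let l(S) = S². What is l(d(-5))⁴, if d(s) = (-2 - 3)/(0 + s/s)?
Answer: 390625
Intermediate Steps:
d(s) = -5 (d(s) = -5/(0 + 1) = -5/1 = -5*1 = -5)
l(d(-5))⁴ = ((-5)²)⁴ = 25⁴ = 390625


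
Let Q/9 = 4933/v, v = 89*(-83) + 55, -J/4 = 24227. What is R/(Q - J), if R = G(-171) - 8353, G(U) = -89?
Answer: -20632248/236828353 ≈ -0.087119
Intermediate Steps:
J = -96908 (J = -4*24227 = -96908)
v = -7332 (v = -7387 + 55 = -7332)
Q = -14799/2444 (Q = 9*(4933/(-7332)) = 9*(4933*(-1/7332)) = 9*(-4933/7332) = -14799/2444 ≈ -6.0552)
R = -8442 (R = -89 - 8353 = -8442)
R/(Q - J) = -8442/(-14799/2444 - 1*(-96908)) = -8442/(-14799/2444 + 96908) = -8442/236828353/2444 = -8442*2444/236828353 = -20632248/236828353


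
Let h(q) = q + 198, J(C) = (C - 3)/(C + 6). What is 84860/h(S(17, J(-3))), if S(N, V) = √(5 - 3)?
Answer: 8401140/19601 - 42430*√2/19601 ≈ 425.55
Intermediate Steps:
J(C) = (-3 + C)/(6 + C)
S(N, V) = √2
h(q) = 198 + q
84860/h(S(17, J(-3))) = 84860/(198 + √2)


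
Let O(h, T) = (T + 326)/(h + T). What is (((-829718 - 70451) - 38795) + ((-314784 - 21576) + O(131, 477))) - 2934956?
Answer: -2559849437/608 ≈ -4.2103e+6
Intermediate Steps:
O(h, T) = (326 + T)/(T + h)
(((-829718 - 70451) - 38795) + ((-314784 - 21576) + O(131, 477))) - 2934956 = (((-829718 - 70451) - 38795) + ((-314784 - 21576) + (326 + 477)/(477 + 131))) - 2934956 = ((-900169 - 38795) + (-336360 + 803/608)) - 2934956 = (-938964 + (-336360 + (1/608)*803)) - 2934956 = (-938964 + (-336360 + 803/608)) - 2934956 = (-938964 - 204506077/608) - 2934956 = -775396189/608 - 2934956 = -2559849437/608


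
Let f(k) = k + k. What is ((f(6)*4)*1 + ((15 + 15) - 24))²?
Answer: 2916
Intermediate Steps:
f(k) = 2*k
((f(6)*4)*1 + ((15 + 15) - 24))² = (((2*6)*4)*1 + ((15 + 15) - 24))² = ((12*4)*1 + (30 - 24))² = (48*1 + 6)² = (48 + 6)² = 54² = 2916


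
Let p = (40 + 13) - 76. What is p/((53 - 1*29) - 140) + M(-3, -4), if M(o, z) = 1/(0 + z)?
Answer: -3/58 ≈ -0.051724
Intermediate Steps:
M(o, z) = 1/z
p = -23 (p = 53 - 76 = -23)
p/((53 - 1*29) - 140) + M(-3, -4) = -23/((53 - 1*29) - 140) + 1/(-4) = -23/((53 - 29) - 140) - 1/4 = -23/(24 - 140) - 1/4 = -23/(-116) - 1/4 = -1/116*(-23) - 1/4 = 23/116 - 1/4 = -3/58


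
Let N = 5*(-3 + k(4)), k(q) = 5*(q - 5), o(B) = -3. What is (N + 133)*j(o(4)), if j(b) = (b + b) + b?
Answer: -837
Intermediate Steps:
k(q) = -25 + 5*q (k(q) = 5*(-5 + q) = -25 + 5*q)
j(b) = 3*b (j(b) = 2*b + b = 3*b)
N = -40 (N = 5*(-3 + (-25 + 5*4)) = 5*(-3 + (-25 + 20)) = 5*(-3 - 5) = 5*(-8) = -40)
(N + 133)*j(o(4)) = (-40 + 133)*(3*(-3)) = 93*(-9) = -837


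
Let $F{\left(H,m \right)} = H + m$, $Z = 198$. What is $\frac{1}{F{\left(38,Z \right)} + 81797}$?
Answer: $\frac{1}{82033} \approx 1.219 \cdot 10^{-5}$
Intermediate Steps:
$\frac{1}{F{\left(38,Z \right)} + 81797} = \frac{1}{\left(38 + 198\right) + 81797} = \frac{1}{236 + 81797} = \frac{1}{82033}$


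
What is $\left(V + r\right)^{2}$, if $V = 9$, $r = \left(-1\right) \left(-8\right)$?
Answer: $289$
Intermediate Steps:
$r = 8$
$\left(V + r\right)^{2} = \left(9 + 8\right)^{2} = 17^{2} = 289$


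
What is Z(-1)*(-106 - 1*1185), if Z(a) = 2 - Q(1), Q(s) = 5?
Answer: 3873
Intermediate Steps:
Z(a) = -3 (Z(a) = 2 - 1*5 = 2 - 5 = -3)
Z(-1)*(-106 - 1*1185) = -3*(-106 - 1*1185) = -3*(-106 - 1185) = -3*(-1291) = 3873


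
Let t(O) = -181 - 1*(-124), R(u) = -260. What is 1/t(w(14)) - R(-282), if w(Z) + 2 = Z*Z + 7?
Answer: 14819/57 ≈ 259.98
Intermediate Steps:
w(Z) = 5 + Z² (w(Z) = -2 + (Z*Z + 7) = -2 + (Z² + 7) = -2 + (7 + Z²) = 5 + Z²)
t(O) = -57 (t(O) = -181 + 124 = -57)
1/t(w(14)) - R(-282) = 1/(-57) - 1*(-260) = -1/57 + 260 = 14819/57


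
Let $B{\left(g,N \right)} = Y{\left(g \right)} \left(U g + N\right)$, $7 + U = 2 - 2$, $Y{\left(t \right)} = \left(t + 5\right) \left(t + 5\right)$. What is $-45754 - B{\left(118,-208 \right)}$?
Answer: $15597632$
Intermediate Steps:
$Y{\left(t \right)} = \left(5 + t\right)^{2}$ ($Y{\left(t \right)} = \left(5 + t\right) \left(5 + t\right) = \left(5 + t\right)^{2}$)
$U = -7$ ($U = -7 + \left(2 - 2\right) = -7 + 0 = -7$)
$B{\left(g,N \right)} = \left(5 + g\right)^{2} \left(N - 7 g\right)$ ($B{\left(g,N \right)} = \left(5 + g\right)^{2} \left(- 7 g + N\right) = \left(5 + g\right)^{2} \left(N - 7 g\right)$)
$-45754 - B{\left(118,-208 \right)} = -45754 - \left(5 + 118\right)^{2} \left(-208 - 826\right) = -45754 - 123^{2} \left(-208 - 826\right) = -45754 - 15129 \left(-1034\right) = -45754 - -15643386 = -45754 + 15643386 = 15597632$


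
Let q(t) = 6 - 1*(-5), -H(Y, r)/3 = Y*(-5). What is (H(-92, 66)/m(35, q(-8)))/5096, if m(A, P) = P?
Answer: -345/14014 ≈ -0.024618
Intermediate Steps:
H(Y, r) = 15*Y (H(Y, r) = -3*Y*(-5) = -(-15)*Y = 15*Y)
q(t) = 11 (q(t) = 6 + 5 = 11)
(H(-92, 66)/m(35, q(-8)))/5096 = ((15*(-92))/11)/5096 = -1380*1/11*(1/5096) = -1380/11*1/5096 = -345/14014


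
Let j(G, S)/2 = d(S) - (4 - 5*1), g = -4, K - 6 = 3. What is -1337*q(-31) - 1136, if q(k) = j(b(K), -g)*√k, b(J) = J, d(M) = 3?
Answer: -1136 - 10696*I*√31 ≈ -1136.0 - 59553.0*I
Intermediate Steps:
K = 9 (K = 6 + 3 = 9)
j(G, S) = 8 (j(G, S) = 2*(3 - (4 - 5*1)) = 2*(3 - (4 - 5)) = 2*(3 - 1*(-1)) = 2*(3 + 1) = 2*4 = 8)
q(k) = 8*√k
-1337*q(-31) - 1136 = -10696*√(-31) - 1136 = -10696*I*√31 - 1136 = -1136 - 10696*I*√31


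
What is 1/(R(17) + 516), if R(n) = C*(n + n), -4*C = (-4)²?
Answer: 1/380 ≈ 0.0026316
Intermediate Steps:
C = -4 (C = -¼*(-4)² = -¼*16 = -4)
R(n) = -8*n (R(n) = -4*(n + n) = -8*n)
1/(R(17) + 516) = 1/(-8*17 + 516) = 1/(-136 + 516) = 1/380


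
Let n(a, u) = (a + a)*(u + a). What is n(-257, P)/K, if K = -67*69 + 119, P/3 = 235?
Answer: 28784/563 ≈ 51.126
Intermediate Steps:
P = 705 (P = 3*235 = 705)
n(a, u) = 2*a*(a + u) (n(a, u) = (2*a)*(a + u) = 2*a*(a + u))
K = -4504 (K = -4623 + 119 = -4504)
n(-257, P)/K = (2*(-257)*(-257 + 705))/(-4504) = (2*(-257)*448)*(-1/4504) = -230272*(-1/4504) = 28784/563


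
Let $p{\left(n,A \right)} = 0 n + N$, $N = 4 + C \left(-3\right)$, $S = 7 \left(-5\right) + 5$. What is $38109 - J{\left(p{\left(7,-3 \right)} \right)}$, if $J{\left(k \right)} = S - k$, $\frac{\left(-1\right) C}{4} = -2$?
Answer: $38119$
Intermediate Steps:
$S = -30$ ($S = -35 + 5 = -30$)
$C = 8$ ($C = \left(-4\right) \left(-2\right) = 8$)
$N = -20$ ($N = 4 + 8 \left(-3\right) = 4 - 24 = -20$)
$p{\left(n,A \right)} = -20$ ($p{\left(n,A \right)} = 0 n - 20 = 0 - 20 = -20$)
$J{\left(k \right)} = -30 - k$
$38109 - J{\left(p{\left(7,-3 \right)} \right)} = 38109 - \left(-30 - -20\right) = 38109 - \left(-30 + 20\right) = 38109 - -10 = 38109 + 10 = 38119$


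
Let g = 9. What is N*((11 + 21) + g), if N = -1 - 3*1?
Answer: -164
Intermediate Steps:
N = -4 (N = -1 - 3 = -4)
N*((11 + 21) + g) = -4*((11 + 21) + 9) = -4*(32 + 9) = -4*41 = -164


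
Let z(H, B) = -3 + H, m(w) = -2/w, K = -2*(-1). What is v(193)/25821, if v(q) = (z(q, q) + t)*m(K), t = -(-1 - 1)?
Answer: -64/8607 ≈ -0.0074358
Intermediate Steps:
K = 2
t = 2 (t = -1*(-2) = 2)
v(q) = 1 - q (v(q) = ((-3 + q) + 2)*(-2/2) = (-1 + q)*(-2*½) = (-1 + q)*(-1) = 1 - q)
v(193)/25821 = (1 - 1*193)/25821 = (1 - 193)*(1/25821) = -192*1/25821 = -64/8607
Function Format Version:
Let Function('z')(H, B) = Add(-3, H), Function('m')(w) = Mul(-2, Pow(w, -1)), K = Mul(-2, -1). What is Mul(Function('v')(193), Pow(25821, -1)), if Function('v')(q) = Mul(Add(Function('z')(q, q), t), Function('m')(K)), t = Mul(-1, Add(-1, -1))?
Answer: Rational(-64, 8607) ≈ -0.0074358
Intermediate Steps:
K = 2
t = 2 (t = Mul(-1, -2) = 2)
Function('v')(q) = Add(1, Mul(-1, q)) (Function('v')(q) = Mul(Add(Add(-3, q), 2), Mul(-2, Pow(2, -1))) = Mul(Add(-1, q), Mul(-2, Rational(1, 2))) = Mul(Add(-1, q), -1) = Add(1, Mul(-1, q)))
Mul(Function('v')(193), Pow(25821, -1)) = Mul(Add(1, Mul(-1, 193)), Pow(25821, -1)) = Mul(Add(1, -193), Rational(1, 25821)) = Mul(-192, Rational(1, 25821)) = Rational(-64, 8607)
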